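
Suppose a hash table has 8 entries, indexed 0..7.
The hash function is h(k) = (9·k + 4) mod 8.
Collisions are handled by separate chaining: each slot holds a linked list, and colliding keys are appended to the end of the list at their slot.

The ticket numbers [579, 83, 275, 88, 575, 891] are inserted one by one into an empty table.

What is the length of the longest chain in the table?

4

Insert 579: h=7, bucket 7 empty → new chain.
Insert 83: h=7, bucket 7 nonempty → append to chain.
Insert 275: h=7, bucket 7 nonempty → append to chain.
Insert 88: h=4, bucket 4 empty → new chain.
Insert 575: h=3, bucket 3 empty → new chain.
Insert 891: h=7, bucket 7 nonempty → append to chain.
Final buckets:
0: .
1: .
2: .
3: 575
4: 88
5: .
6: .
7: 579 -> 83 -> 275 -> 891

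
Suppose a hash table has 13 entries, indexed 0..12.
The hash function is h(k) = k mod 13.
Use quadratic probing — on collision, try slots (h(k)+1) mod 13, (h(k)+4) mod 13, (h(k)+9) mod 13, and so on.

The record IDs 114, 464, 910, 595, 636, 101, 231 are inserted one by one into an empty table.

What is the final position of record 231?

6

Insert 114: h=10, slot 10 empty -> index 10.
Insert 464: h=9, slot 9 empty -> index 9.
Insert 910: h=0, slot 0 empty -> index 0.
Insert 595: h=10, slot 10 occupied -> index 11.
Insert 636: h=12, slot 12 empty -> index 12.
Insert 101: h=10, slots 10,11 occupied -> index 1.
Insert 231: h=10, slots 10,11,1 occupied -> index 6.
Table: [910, 101, ∅, ∅, ∅, ∅, 231, ∅, ∅, 464, 114, 595, 636]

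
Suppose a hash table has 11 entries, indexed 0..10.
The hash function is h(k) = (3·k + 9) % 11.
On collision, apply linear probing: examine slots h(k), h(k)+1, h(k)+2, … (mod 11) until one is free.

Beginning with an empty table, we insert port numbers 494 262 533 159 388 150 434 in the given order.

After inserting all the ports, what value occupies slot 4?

159

Insert 494: h=6, slot 6 empty → index 6.
Insert 262: h=3, slot 3 empty → index 3.
Insert 533: h=2, slot 2 empty → index 2.
Insert 159: h=2, slots 2,3 occupied → index 4.
Insert 388: h=7, slot 7 empty → index 7.
Insert 150: h=8, slot 8 empty → index 8.
Insert 434: h=2, slots 2,3,4 occupied → index 5.
Table: [_, _, 533, 262, 159, 434, 494, 388, 150, _, _]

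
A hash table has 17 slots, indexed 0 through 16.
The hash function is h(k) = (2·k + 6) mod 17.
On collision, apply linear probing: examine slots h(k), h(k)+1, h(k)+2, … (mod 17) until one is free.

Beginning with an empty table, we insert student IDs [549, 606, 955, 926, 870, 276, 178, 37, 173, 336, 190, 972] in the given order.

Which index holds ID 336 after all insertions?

549: h=16 => slot 16
606: h=11 => slot 11
955: h=12 => slot 12
926: h=5 => slot 5
870: h=12, probe 12,13 => slot 13
276: h=14 => slot 14
178: h=5, probe 5,6 => slot 6
37: h=12, probe 12,13,14,15 => slot 15
173: h=12, probe 12,13,14,15,16,0 => slot 0
336: h=15, probe 15,16,0,1 => slot 1
190: h=12, probe 12,13,14,15,16,0,1,2 => slot 2
972: h=12, probe 12,13,14,15,16,0,1,2,3 => slot 3
Table: [173, 336, 190, 972, -, 926, 178, -, -, -, -, 606, 955, 870, 276, 37, 549]

1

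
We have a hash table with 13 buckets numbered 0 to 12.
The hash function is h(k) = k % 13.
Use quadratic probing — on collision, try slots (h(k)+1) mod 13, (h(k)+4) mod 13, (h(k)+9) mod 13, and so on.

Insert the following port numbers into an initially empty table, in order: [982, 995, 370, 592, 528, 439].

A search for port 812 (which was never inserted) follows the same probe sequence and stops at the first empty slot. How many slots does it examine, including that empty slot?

Insert 982: h=7, slot 7 empty → index 7.
Insert 995: h=7, slot 7 occupied → index 8.
Insert 370: h=6, slot 6 empty → index 6.
Insert 592: h=7, slots 7,8 occupied → index 11.
Insert 528: h=8, slot 8 occupied → index 9.
Insert 439: h=10, slot 10 empty → index 10.
Table: [—, —, —, —, —, —, 370, 982, 995, 528, 439, 592, —]
Lookup 812: h=6, probe 6,7,10,2 → slot 2 empty, not found.

4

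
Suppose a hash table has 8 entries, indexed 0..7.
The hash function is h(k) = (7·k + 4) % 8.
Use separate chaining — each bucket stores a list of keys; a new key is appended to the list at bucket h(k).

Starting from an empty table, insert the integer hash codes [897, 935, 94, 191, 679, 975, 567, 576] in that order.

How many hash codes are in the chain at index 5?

5

Insert 897: h=3, bucket 3 empty -> new chain.
Insert 935: h=5, bucket 5 empty -> new chain.
Insert 94: h=6, bucket 6 empty -> new chain.
Insert 191: h=5, bucket 5 nonempty -> append to chain.
Insert 679: h=5, bucket 5 nonempty -> append to chain.
Insert 975: h=5, bucket 5 nonempty -> append to chain.
Insert 567: h=5, bucket 5 nonempty -> append to chain.
Insert 576: h=4, bucket 4 empty -> new chain.
Final buckets:
0: _
1: _
2: _
3: 897
4: 576
5: 935 -> 191 -> 679 -> 975 -> 567
6: 94
7: _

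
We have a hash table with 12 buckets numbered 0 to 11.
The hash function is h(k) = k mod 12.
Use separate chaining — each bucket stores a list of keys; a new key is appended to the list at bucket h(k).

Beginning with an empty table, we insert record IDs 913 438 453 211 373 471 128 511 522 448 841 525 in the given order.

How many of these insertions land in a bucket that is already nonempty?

913 → bucket 1
438 → bucket 6
453 → bucket 9
211 → bucket 7
373 → bucket 1 (collision)
471 → bucket 3
128 → bucket 8
511 → bucket 7 (collision)
522 → bucket 6 (collision)
448 → bucket 4
841 → bucket 1 (collision)
525 → bucket 9 (collision)
Final buckets:
0: _
1: 913 -> 373 -> 841
2: _
3: 471
4: 448
5: _
6: 438 -> 522
7: 211 -> 511
8: 128
9: 453 -> 525
10: _
11: _

5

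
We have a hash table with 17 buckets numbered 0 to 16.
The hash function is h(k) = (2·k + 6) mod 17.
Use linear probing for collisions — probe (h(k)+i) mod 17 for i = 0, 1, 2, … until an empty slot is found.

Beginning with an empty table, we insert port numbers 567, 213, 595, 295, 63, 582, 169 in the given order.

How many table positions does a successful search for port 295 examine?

567 hashes to 1; slot 1 is free -> place at 1.
213 hashes to 7; slot 7 is free -> place at 7.
595 hashes to 6; slot 6 is free -> place at 6.
295 hashes to 1; 1 taken -> place at 2.
63 hashes to 13; slot 13 is free -> place at 13.
582 hashes to 14; slot 14 is free -> place at 14.
169 hashes to 4; slot 4 is free -> place at 4.
Table: [∅, 567, 295, ∅, 169, ∅, 595, 213, ∅, ∅, ∅, ∅, ∅, 63, 582, ∅, ∅]
Lookup 295: h=1, probe 1,2 → found at 2.

2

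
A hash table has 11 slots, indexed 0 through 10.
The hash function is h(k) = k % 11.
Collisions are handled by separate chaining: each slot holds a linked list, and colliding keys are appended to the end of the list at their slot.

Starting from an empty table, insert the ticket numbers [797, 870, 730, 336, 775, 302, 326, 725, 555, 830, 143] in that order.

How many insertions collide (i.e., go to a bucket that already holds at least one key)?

4

797 → bucket 5
870 → bucket 1
730 → bucket 4
336 → bucket 6
775 → bucket 5 (collision)
302 → bucket 5 (collision)
326 → bucket 7
725 → bucket 10
555 → bucket 5 (collision)
830 → bucket 5 (collision)
143 → bucket 0
Final buckets:
0: 143
1: 870
2: ∅
3: ∅
4: 730
5: 797 -> 775 -> 302 -> 555 -> 830
6: 336
7: 326
8: ∅
9: ∅
10: 725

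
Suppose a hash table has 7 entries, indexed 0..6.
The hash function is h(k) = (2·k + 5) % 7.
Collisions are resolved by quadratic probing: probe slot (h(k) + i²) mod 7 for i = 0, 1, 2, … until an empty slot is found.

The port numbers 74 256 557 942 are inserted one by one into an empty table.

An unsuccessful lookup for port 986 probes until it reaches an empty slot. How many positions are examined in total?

74 hashes to 6; slot 6 is free → place at 6.
256 hashes to 6; 6 taken → place at 0.
557 hashes to 6; 6,0 taken → place at 3.
942 hashes to 6; 6,0,3 taken → place at 1.
Table: [256, 942, —, 557, —, —, 74]
Lookup 986: h=3, probe 3,4 → slot 4 empty, not found.

2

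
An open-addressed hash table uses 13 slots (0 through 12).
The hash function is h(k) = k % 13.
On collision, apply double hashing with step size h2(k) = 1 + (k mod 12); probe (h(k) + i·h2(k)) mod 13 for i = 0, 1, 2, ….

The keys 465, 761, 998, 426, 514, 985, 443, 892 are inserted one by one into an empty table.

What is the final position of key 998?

0

465 hashes to 10; slot 10 is free → place at 10.
761 hashes to 7; slot 7 is free → place at 7.
998 hashes to 10, h2=3; 10 taken → place at 0.
426 hashes to 10, h2=7; 10 taken → place at 4.
514 hashes to 7, h2=11; 7 taken → place at 5.
985 hashes to 10, h2=2; 10 taken → place at 12.
443 hashes to 1; slot 1 is free → place at 1.
892 hashes to 8; slot 8 is free → place at 8.
Table: [998, 443, _, _, 426, 514, _, 761, 892, _, 465, _, 985]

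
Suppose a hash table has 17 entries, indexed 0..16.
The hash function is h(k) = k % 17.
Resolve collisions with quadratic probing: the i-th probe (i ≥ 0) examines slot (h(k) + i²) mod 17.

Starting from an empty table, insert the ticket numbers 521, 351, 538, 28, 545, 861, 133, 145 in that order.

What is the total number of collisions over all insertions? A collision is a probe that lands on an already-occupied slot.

10

521: h=11 -> slot 11
351: h=11, probe 11,12 -> slot 12
538: h=11, probe 11,12,15 -> slot 15
28: h=11, probe 11,12,15,3 -> slot 3
545: h=1 -> slot 1
861: h=11, probe 11,12,15,3,10 -> slot 10
133: h=14 -> slot 14
145: h=9 -> slot 9
Table: [., 545, ., 28, ., ., ., ., ., 145, 861, 521, 351, ., 133, 538, .]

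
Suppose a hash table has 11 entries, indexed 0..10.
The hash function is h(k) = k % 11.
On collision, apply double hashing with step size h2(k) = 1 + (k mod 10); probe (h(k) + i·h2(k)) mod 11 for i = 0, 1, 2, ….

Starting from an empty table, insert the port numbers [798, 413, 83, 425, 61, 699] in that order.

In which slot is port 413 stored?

10

798 hashes to 6; slot 6 is free -> place at 6.
413 hashes to 6, h2=4; 6 taken -> place at 10.
83 hashes to 6, h2=4; 6,10 taken -> place at 3.
425 hashes to 7; slot 7 is free -> place at 7.
61 hashes to 6, h2=2; 6 taken -> place at 8.
699 hashes to 6, h2=10; 6 taken -> place at 5.
Table: [., ., ., 83, ., 699, 798, 425, 61, ., 413]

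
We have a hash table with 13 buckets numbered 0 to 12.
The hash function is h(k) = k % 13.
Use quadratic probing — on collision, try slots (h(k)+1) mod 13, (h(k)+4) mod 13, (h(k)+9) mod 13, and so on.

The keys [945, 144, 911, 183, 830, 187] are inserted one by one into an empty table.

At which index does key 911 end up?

Insert 945: h=9, slot 9 empty => index 9.
Insert 144: h=1, slot 1 empty => index 1.
Insert 911: h=1, slot 1 occupied => index 2.
Insert 183: h=1, slots 1,2 occupied => index 5.
Insert 830: h=11, slot 11 empty => index 11.
Insert 187: h=5, slot 5 occupied => index 6.
Table: [∅, 144, 911, ∅, ∅, 183, 187, ∅, ∅, 945, ∅, 830, ∅]

2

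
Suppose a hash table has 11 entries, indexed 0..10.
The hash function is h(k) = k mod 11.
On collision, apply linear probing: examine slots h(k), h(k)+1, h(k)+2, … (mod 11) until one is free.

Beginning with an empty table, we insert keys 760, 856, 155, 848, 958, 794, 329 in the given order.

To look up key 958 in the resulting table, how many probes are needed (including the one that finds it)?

760: h=1 → slot 1
856: h=9 → slot 9
155: h=1, probe 1,2 → slot 2
848: h=1, probe 1,2,3 → slot 3
958: h=1, probe 1,2,3,4 → slot 4
794: h=2, probe 2,3,4,5 → slot 5
329: h=10 → slot 10
Table: [∅, 760, 155, 848, 958, 794, ∅, ∅, ∅, 856, 329]
Lookup 958: h=1, probe 1,2,3,4 → found at 4.

4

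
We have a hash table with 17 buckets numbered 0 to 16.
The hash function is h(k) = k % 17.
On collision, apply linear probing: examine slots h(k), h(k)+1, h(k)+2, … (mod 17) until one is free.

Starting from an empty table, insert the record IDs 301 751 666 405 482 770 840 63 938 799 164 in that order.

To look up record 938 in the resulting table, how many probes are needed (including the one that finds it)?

6

301: h=12 -> slot 12
751: h=3 -> slot 3
666: h=3, probe 3,4 -> slot 4
405: h=14 -> slot 14
482: h=6 -> slot 6
770: h=5 -> slot 5
840: h=7 -> slot 7
63: h=12, probe 12,13 -> slot 13
938: h=3, probe 3,4,5,6,7,8 -> slot 8
799: h=0 -> slot 0
164: h=11 -> slot 11
Table: [799, ∅, ∅, 751, 666, 770, 482, 840, 938, ∅, ∅, 164, 301, 63, 405, ∅, ∅]
Lookup 938: h=3, probe 3,4,5,6,7,8 → found at 8.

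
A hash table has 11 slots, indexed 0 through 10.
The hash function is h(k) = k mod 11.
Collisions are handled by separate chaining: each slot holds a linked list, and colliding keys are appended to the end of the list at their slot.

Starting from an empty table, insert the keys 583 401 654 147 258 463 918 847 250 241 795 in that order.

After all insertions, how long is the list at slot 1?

Insert 583: h=0, bucket 0 empty -> new chain.
Insert 401: h=5, bucket 5 empty -> new chain.
Insert 654: h=5, bucket 5 nonempty -> append to chain.
Insert 147: h=4, bucket 4 empty -> new chain.
Insert 258: h=5, bucket 5 nonempty -> append to chain.
Insert 463: h=1, bucket 1 empty -> new chain.
Insert 918: h=5, bucket 5 nonempty -> append to chain.
Insert 847: h=0, bucket 0 nonempty -> append to chain.
Insert 250: h=8, bucket 8 empty -> new chain.
Insert 241: h=10, bucket 10 empty -> new chain.
Insert 795: h=3, bucket 3 empty -> new chain.
Final buckets:
0: 583 -> 847
1: 463
2: _
3: 795
4: 147
5: 401 -> 654 -> 258 -> 918
6: _
7: _
8: 250
9: _
10: 241

1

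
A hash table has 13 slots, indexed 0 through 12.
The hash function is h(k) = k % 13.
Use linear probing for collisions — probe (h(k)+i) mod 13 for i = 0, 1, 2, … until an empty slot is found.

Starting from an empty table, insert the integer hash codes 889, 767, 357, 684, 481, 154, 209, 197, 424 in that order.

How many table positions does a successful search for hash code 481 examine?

889 hashes to 5; slot 5 is free -> place at 5.
767 hashes to 0; slot 0 is free -> place at 0.
357 hashes to 6; slot 6 is free -> place at 6.
684 hashes to 8; slot 8 is free -> place at 8.
481 hashes to 0; 0 taken -> place at 1.
154 hashes to 11; slot 11 is free -> place at 11.
209 hashes to 1; 1 taken -> place at 2.
197 hashes to 2; 2 taken -> place at 3.
424 hashes to 8; 8 taken -> place at 9.
Table: [767, 481, 209, 197, -, 889, 357, -, 684, 424, -, 154, -]
Lookup 481: h=0, probe 0,1 → found at 1.

2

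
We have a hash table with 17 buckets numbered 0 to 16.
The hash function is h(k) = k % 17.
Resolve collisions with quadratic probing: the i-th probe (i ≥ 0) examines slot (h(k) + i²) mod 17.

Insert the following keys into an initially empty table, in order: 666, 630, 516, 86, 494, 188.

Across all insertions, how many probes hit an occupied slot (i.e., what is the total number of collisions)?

6

Insert 666: h=3, slot 3 empty => index 3.
Insert 630: h=1, slot 1 empty => index 1.
Insert 516: h=6, slot 6 empty => index 6.
Insert 86: h=1, slot 1 occupied => index 2.
Insert 494: h=1, slots 1,2 occupied => index 5.
Insert 188: h=1, slots 1,2,5 occupied => index 10.
Table: [—, 630, 86, 666, —, 494, 516, —, —, —, 188, —, —, —, —, —, —]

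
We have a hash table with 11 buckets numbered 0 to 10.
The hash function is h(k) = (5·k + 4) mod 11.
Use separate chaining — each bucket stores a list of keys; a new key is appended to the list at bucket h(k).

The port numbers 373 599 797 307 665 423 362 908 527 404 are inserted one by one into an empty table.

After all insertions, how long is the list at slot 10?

4

373 → bucket 10
599 → bucket 7
797 → bucket 7 (collision)
307 → bucket 10 (collision)
665 → bucket 7 (collision)
423 → bucket 7 (collision)
362 → bucket 10 (collision)
908 → bucket 1
527 → bucket 10 (collision)
404 → bucket 0
Final buckets:
0: 404
1: 908
2: —
3: —
4: —
5: —
6: —
7: 599 -> 797 -> 665 -> 423
8: —
9: —
10: 373 -> 307 -> 362 -> 527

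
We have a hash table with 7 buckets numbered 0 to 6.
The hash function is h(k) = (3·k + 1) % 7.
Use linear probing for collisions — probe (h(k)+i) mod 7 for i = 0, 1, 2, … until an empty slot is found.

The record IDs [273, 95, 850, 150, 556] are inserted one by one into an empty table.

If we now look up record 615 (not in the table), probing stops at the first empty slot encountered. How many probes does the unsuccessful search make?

3

273: h=1 → slot 1
95: h=6 → slot 6
850: h=3 → slot 3
150: h=3, probe 3,4 → slot 4
556: h=3, probe 3,4,5 → slot 5
Table: [∅, 273, ∅, 850, 150, 556, 95]
Lookup 615: h=5, probe 5,6,0 → slot 0 empty, not found.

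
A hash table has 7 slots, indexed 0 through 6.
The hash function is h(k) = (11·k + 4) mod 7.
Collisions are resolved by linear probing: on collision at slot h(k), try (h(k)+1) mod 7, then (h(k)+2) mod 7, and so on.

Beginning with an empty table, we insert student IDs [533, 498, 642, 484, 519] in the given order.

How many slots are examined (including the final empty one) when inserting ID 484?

4

533: h=1 -> slot 1
498: h=1, probe 1,2 -> slot 2
642: h=3 -> slot 3
484: h=1, probe 1,2,3,4 -> slot 4
519: h=1, probe 1,2,3,4,5 -> slot 5
Table: [∅, 533, 498, 642, 484, 519, ∅]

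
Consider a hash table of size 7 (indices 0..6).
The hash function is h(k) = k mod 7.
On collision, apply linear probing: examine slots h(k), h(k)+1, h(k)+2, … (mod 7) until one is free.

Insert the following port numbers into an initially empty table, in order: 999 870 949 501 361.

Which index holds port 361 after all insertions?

999: h=5 => slot 5
870: h=2 => slot 2
949: h=4 => slot 4
501: h=4, probe 4,5,6 => slot 6
361: h=4, probe 4,5,6,0 => slot 0
Table: [361, ., 870, ., 949, 999, 501]

0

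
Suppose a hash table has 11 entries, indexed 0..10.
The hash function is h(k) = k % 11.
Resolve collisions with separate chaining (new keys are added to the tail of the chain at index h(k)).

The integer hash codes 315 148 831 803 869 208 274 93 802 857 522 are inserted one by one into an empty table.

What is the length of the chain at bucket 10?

4

315 -> bucket 7
148 -> bucket 5
831 -> bucket 6
803 -> bucket 0
869 -> bucket 0 (collision)
208 -> bucket 10
274 -> bucket 10 (collision)
93 -> bucket 5 (collision)
802 -> bucket 10 (collision)
857 -> bucket 10 (collision)
522 -> bucket 5 (collision)
Final buckets:
0: 803 -> 869
1: .
2: .
3: .
4: .
5: 148 -> 93 -> 522
6: 831
7: 315
8: .
9: .
10: 208 -> 274 -> 802 -> 857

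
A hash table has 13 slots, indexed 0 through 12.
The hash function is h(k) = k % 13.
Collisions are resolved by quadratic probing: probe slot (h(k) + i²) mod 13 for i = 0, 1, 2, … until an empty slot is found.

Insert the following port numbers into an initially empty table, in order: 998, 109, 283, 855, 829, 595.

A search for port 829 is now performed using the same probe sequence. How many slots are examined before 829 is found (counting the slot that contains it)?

4

998: h=10 => slot 10
109: h=5 => slot 5
283: h=10, probe 10,11 => slot 11
855: h=10, probe 10,11,1 => slot 1
829: h=10, probe 10,11,1,6 => slot 6
595: h=10, probe 10,11,1,6,0 => slot 0
Table: [595, 855, ., ., ., 109, 829, ., ., ., 998, 283, .]
Lookup 829: h=10, probe 10,11,1,6 → found at 6.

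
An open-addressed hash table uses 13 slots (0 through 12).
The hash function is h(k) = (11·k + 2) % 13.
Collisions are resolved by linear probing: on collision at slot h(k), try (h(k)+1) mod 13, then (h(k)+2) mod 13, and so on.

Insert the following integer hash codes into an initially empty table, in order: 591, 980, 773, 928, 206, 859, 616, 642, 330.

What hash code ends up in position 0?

591 hashes to 3; slot 3 is free → place at 3.
980 hashes to 5; slot 5 is free → place at 5.
773 hashes to 3; 3 taken → place at 4.
928 hashes to 5; 5 taken → place at 6.
206 hashes to 6; 6 taken → place at 7.
859 hashes to 0; slot 0 is free → place at 0.
616 hashes to 5; 5,6,7 taken → place at 8.
642 hashes to 5; 5,6,7,8 taken → place at 9.
330 hashes to 5; 5,6,7,8,9 taken → place at 10.
Table: [859, ., ., 591, 773, 980, 928, 206, 616, 642, 330, ., .]

859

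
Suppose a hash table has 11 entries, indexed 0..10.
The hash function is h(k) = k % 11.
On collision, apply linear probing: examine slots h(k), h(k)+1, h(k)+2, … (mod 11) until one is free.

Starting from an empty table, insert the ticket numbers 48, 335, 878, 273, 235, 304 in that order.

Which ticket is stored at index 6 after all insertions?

235

Insert 48: h=4, slot 4 empty -> index 4.
Insert 335: h=5, slot 5 empty -> index 5.
Insert 878: h=9, slot 9 empty -> index 9.
Insert 273: h=9, slot 9 occupied -> index 10.
Insert 235: h=4, slots 4,5 occupied -> index 6.
Insert 304: h=7, slot 7 empty -> index 7.
Table: [., ., ., ., 48, 335, 235, 304, ., 878, 273]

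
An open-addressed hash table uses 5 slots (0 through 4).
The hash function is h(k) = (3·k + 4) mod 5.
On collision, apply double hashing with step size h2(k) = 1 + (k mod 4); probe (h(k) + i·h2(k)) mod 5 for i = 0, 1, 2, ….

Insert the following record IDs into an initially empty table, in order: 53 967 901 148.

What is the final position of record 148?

4

Insert 53: h=3, slot 3 empty → index 3.
Insert 967: h=0, slot 0 empty → index 0.
Insert 901: h=2, slot 2 empty → index 2.
Insert 148: h=3, h2=1, slot 3 occupied → index 4.
Table: [967, —, 901, 53, 148]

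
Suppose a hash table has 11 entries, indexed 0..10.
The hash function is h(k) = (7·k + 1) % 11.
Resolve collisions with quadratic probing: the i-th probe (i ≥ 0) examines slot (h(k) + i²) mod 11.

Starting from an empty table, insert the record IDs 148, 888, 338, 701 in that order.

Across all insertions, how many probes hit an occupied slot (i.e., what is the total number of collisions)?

5

148: h=3 → slot 3
888: h=2 → slot 2
338: h=2, probe 2,3,6 → slot 6
701: h=2, probe 2,3,6,0 → slot 0
Table: [701, ∅, 888, 148, ∅, ∅, 338, ∅, ∅, ∅, ∅]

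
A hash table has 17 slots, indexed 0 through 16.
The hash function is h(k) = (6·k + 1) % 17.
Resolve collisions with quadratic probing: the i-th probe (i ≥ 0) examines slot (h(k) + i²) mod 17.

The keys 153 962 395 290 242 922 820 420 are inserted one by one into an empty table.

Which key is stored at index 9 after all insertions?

242

153: h=1 -> slot 1
962: h=10 -> slot 10
395: h=8 -> slot 8
290: h=7 -> slot 7
242: h=8, probe 8,9 -> slot 9
922: h=8, probe 8,9,12 -> slot 12
820: h=8, probe 8,9,12,0 -> slot 0
420: h=5 -> slot 5
Table: [820, 153, ., ., ., 420, ., 290, 395, 242, 962, ., 922, ., ., ., .]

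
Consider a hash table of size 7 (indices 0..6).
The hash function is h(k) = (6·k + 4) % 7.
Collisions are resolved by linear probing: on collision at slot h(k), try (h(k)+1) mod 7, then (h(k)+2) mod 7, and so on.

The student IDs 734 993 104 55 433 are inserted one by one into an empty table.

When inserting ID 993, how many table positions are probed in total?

2

734 hashes to 5; slot 5 is free → place at 5.
993 hashes to 5; 5 taken → place at 6.
104 hashes to 5; 5,6 taken → place at 0.
55 hashes to 5; 5,6,0 taken → place at 1.
433 hashes to 5; 5,6,0,1 taken → place at 2.
Table: [104, 55, 433, -, -, 734, 993]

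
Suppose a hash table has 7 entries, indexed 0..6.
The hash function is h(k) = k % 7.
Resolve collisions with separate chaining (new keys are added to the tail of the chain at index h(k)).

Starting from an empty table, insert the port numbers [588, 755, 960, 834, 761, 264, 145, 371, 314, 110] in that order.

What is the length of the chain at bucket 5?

588 → bucket 0
755 → bucket 6
960 → bucket 1
834 → bucket 1 (collision)
761 → bucket 5
264 → bucket 5 (collision)
145 → bucket 5 (collision)
371 → bucket 0 (collision)
314 → bucket 6 (collision)
110 → bucket 5 (collision)
Final buckets:
0: 588 -> 371
1: 960 -> 834
2: —
3: —
4: —
5: 761 -> 264 -> 145 -> 110
6: 755 -> 314

4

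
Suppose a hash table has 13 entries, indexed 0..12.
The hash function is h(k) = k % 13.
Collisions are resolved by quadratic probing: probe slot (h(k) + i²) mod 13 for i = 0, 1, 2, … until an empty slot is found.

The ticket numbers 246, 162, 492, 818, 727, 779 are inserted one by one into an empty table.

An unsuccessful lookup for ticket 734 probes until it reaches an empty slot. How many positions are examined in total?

246 hashes to 12; slot 12 is free -> place at 12.
162 hashes to 6; slot 6 is free -> place at 6.
492 hashes to 11; slot 11 is free -> place at 11.
818 hashes to 12; 12 taken -> place at 0.
727 hashes to 12; 12,0 taken -> place at 3.
779 hashes to 12; 12,0,3 taken -> place at 8.
Table: [818, -, -, 727, -, -, 162, -, 779, -, -, 492, 246]
Lookup 734: h=6, probe 6,7 → slot 7 empty, not found.

2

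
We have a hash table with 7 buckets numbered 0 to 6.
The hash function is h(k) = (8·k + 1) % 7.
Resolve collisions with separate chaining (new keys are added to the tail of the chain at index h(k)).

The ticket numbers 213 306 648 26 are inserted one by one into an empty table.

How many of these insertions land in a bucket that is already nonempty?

1

213 -> bucket 4
306 -> bucket 6
648 -> bucket 5
26 -> bucket 6 (collision)
Final buckets:
0: _
1: _
2: _
3: _
4: 213
5: 648
6: 306 -> 26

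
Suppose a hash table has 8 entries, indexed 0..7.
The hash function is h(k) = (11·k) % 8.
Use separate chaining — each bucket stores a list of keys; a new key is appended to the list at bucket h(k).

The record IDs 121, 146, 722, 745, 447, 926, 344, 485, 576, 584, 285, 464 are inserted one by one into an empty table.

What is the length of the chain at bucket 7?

121 → bucket 3
146 → bucket 6
722 → bucket 6 (collision)
745 → bucket 3 (collision)
447 → bucket 5
926 → bucket 2
344 → bucket 0
485 → bucket 7
576 → bucket 0 (collision)
584 → bucket 0 (collision)
285 → bucket 7 (collision)
464 → bucket 0 (collision)
Final buckets:
0: 344 -> 576 -> 584 -> 464
1: —
2: 926
3: 121 -> 745
4: —
5: 447
6: 146 -> 722
7: 485 -> 285

2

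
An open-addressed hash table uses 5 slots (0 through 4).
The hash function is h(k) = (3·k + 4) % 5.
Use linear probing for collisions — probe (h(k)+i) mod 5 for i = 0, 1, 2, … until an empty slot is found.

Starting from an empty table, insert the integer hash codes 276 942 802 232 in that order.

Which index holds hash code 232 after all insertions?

Insert 276: h=2, slot 2 empty → index 2.
Insert 942: h=0, slot 0 empty → index 0.
Insert 802: h=0, slot 0 occupied → index 1.
Insert 232: h=0, slots 0,1,2 occupied → index 3.
Table: [942, 802, 276, 232, -]

3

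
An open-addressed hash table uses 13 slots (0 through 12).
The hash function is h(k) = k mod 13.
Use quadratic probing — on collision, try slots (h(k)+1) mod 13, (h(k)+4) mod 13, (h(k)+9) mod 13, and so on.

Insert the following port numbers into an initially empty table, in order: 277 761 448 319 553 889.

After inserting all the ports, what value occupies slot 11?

553

Insert 277: h=4, slot 4 empty => index 4.
Insert 761: h=7, slot 7 empty => index 7.
Insert 448: h=6, slot 6 empty => index 6.
Insert 319: h=7, slot 7 occupied => index 8.
Insert 553: h=7, slots 7,8 occupied => index 11.
Insert 889: h=5, slot 5 empty => index 5.
Table: [_, _, _, _, 277, 889, 448, 761, 319, _, _, 553, _]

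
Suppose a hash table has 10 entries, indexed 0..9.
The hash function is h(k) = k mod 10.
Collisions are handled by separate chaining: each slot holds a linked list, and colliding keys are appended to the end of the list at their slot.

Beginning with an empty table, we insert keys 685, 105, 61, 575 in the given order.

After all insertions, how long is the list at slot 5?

3

Insert 685: h=5, bucket 5 empty -> new chain.
Insert 105: h=5, bucket 5 nonempty -> append to chain.
Insert 61: h=1, bucket 1 empty -> new chain.
Insert 575: h=5, bucket 5 nonempty -> append to chain.
Final buckets:
0: ∅
1: 61
2: ∅
3: ∅
4: ∅
5: 685 -> 105 -> 575
6: ∅
7: ∅
8: ∅
9: ∅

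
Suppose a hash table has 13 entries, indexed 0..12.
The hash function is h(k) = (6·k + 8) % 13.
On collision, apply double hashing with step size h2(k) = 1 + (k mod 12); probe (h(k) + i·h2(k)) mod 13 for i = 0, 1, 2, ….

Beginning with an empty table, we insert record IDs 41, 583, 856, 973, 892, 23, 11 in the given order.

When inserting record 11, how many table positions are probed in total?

2

41 hashes to 7; slot 7 is free → place at 7.
583 hashes to 9; slot 9 is free → place at 9.
856 hashes to 9, h2=5; 9 taken → place at 1.
973 hashes to 9, h2=2; 9 taken → place at 11.
892 hashes to 4; slot 4 is free → place at 4.
23 hashes to 3; slot 3 is free → place at 3.
11 hashes to 9, h2=12; 9 taken → place at 8.
Table: [., 856, ., 23, 892, ., ., 41, 11, 583, ., 973, .]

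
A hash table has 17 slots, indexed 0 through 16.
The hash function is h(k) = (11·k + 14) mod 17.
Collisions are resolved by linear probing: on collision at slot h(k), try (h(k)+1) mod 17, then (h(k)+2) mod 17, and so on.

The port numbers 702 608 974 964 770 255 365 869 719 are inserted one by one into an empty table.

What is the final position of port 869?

5

702: h=1 => slot 1
608: h=4 => slot 4
974: h=1, probe 1,2 => slot 2
964: h=10 => slot 10
770: h=1, probe 1,2,3 => slot 3
255: h=14 => slot 14
365: h=0 => slot 0
869: h=2, probe 2,3,4,5 => slot 5
719: h=1, probe 1,2,3,4,5,6 => slot 6
Table: [365, 702, 974, 770, 608, 869, 719, -, -, -, 964, -, -, -, 255, -, -]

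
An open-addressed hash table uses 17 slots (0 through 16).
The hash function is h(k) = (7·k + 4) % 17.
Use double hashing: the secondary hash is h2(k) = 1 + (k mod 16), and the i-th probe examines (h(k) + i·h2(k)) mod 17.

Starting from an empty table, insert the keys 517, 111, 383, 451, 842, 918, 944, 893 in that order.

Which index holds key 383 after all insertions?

Insert 517: h=2, slot 2 empty => index 2.
Insert 111: h=16, slot 16 empty => index 16.
Insert 383: h=16, h2=16, slot 16 occupied => index 15.
Insert 451: h=16, h2=4, slot 16 occupied => index 3.
Insert 842: h=16, h2=11, slot 16 occupied => index 10.
Insert 918: h=4, slot 4 empty => index 4.
Insert 944: h=16, h2=1, slot 16 occupied => index 0.
Insert 893: h=16, h2=14, slot 16 occupied => index 13.
Table: [944, —, 517, 451, 918, —, —, —, —, —, 842, —, —, 893, —, 383, 111]

15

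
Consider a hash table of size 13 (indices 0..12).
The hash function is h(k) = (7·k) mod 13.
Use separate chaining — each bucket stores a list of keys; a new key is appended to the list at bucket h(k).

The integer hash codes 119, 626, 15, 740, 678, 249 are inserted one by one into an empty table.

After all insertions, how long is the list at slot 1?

119 -> bucket 1
626 -> bucket 1 (collision)
15 -> bucket 1 (collision)
740 -> bucket 6
678 -> bucket 1 (collision)
249 -> bucket 1 (collision)
Final buckets:
0: -
1: 119 -> 626 -> 15 -> 678 -> 249
2: -
3: -
4: -
5: -
6: 740
7: -
8: -
9: -
10: -
11: -
12: -

5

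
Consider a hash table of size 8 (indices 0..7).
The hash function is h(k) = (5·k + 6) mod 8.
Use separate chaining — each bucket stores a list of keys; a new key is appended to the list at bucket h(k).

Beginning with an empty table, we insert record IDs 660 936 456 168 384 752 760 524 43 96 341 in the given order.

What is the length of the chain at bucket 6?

660 -> bucket 2
936 -> bucket 6
456 -> bucket 6 (collision)
168 -> bucket 6 (collision)
384 -> bucket 6 (collision)
752 -> bucket 6 (collision)
760 -> bucket 6 (collision)
524 -> bucket 2 (collision)
43 -> bucket 5
96 -> bucket 6 (collision)
341 -> bucket 7
Final buckets:
0: ∅
1: ∅
2: 660 -> 524
3: ∅
4: ∅
5: 43
6: 936 -> 456 -> 168 -> 384 -> 752 -> 760 -> 96
7: 341

7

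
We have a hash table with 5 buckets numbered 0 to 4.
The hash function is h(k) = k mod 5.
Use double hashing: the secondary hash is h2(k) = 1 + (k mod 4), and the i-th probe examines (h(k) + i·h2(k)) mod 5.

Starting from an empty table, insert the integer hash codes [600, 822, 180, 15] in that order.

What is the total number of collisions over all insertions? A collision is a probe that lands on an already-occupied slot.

Insert 600: h=0, slot 0 empty -> index 0.
Insert 822: h=2, slot 2 empty -> index 2.
Insert 180: h=0, h2=1, slot 0 occupied -> index 1.
Insert 15: h=0, h2=4, slot 0 occupied -> index 4.
Table: [600, 180, 822, ∅, 15]

2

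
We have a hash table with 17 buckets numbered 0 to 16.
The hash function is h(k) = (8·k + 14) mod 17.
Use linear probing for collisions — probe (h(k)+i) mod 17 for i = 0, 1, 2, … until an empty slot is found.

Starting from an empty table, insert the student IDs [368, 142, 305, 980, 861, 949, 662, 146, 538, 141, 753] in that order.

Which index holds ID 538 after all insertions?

3

Insert 368: h=0, slot 0 empty => index 0.
Insert 142: h=11, slot 11 empty => index 11.
Insert 305: h=6, slot 6 empty => index 6.
Insert 980: h=0, slot 0 occupied => index 1.
Insert 861: h=0, slots 0,1 occupied => index 2.
Insert 949: h=7, slot 7 empty => index 7.
Insert 662: h=6, slots 6,7 occupied => index 8.
Insert 146: h=9, slot 9 empty => index 9.
Insert 538: h=0, slots 0,1,2 occupied => index 3.
Insert 141: h=3, slot 3 occupied => index 4.
Insert 753: h=3, slots 3,4 occupied => index 5.
Table: [368, 980, 861, 538, 141, 753, 305, 949, 662, 146, ∅, 142, ∅, ∅, ∅, ∅, ∅]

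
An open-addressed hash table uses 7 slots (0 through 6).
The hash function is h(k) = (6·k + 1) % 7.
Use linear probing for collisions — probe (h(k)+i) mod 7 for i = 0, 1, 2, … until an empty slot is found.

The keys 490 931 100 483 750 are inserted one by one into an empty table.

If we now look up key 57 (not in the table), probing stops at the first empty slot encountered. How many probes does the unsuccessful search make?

5

Insert 490: h=1, slot 1 empty => index 1.
Insert 931: h=1, slot 1 occupied => index 2.
Insert 100: h=6, slot 6 empty => index 6.
Insert 483: h=1, slots 1,2 occupied => index 3.
Insert 750: h=0, slot 0 empty => index 0.
Table: [750, 490, 931, 483, —, —, 100]
Lookup 57: h=0, probe 0,1,2,3,4 → slot 4 empty, not found.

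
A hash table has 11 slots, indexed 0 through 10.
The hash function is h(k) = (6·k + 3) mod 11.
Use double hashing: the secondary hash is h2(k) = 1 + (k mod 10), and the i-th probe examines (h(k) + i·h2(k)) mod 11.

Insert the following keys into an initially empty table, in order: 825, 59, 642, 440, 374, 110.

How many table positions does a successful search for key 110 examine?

Insert 825: h=3, slot 3 empty => index 3.
Insert 59: h=5, slot 5 empty => index 5.
Insert 642: h=5, h2=3, slot 5 occupied => index 8.
Insert 440: h=3, h2=1, slot 3 occupied => index 4.
Insert 374: h=3, h2=5, slots 3,8 occupied => index 2.
Insert 110: h=3, h2=1, slots 3,4,5 occupied => index 6.
Table: [_, _, 374, 825, 440, 59, 110, _, 642, _, _]
Lookup 110: h=3, h2=1, probe 3,4,5,6 → found at 6.

4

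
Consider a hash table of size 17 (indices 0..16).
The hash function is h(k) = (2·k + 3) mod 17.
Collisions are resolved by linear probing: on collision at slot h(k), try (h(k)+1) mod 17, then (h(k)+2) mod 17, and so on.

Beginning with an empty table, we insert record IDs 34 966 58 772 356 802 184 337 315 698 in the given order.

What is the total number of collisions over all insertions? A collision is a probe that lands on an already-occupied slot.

34 hashes to 3; slot 3 is free → place at 3.
966 hashes to 14; slot 14 is free → place at 14.
58 hashes to 0; slot 0 is free → place at 0.
772 hashes to 0; 0 taken → place at 1.
356 hashes to 1; 1 taken → place at 2.
802 hashes to 9; slot 9 is free → place at 9.
184 hashes to 14; 14 taken → place at 15.
337 hashes to 14; 14,15 taken → place at 16.
315 hashes to 4; slot 4 is free → place at 4.
698 hashes to 5; slot 5 is free → place at 5.
Table: [58, 772, 356, 34, 315, 698, ., ., ., 802, ., ., ., ., 966, 184, 337]

5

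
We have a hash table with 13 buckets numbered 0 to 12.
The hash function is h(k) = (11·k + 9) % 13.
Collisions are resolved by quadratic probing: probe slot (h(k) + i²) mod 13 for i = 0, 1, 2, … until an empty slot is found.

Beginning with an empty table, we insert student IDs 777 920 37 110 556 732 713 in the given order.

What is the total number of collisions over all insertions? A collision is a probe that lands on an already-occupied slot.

Insert 777: h=2, slot 2 empty -> index 2.
Insert 920: h=2, slot 2 occupied -> index 3.
Insert 37: h=0, slot 0 empty -> index 0.
Insert 110: h=10, slot 10 empty -> index 10.
Insert 556: h=2, slots 2,3 occupied -> index 6.
Insert 732: h=1, slot 1 empty -> index 1.
Insert 713: h=0, slots 0,1 occupied -> index 4.
Table: [37, 732, 777, 920, 713, _, 556, _, _, _, 110, _, _]

5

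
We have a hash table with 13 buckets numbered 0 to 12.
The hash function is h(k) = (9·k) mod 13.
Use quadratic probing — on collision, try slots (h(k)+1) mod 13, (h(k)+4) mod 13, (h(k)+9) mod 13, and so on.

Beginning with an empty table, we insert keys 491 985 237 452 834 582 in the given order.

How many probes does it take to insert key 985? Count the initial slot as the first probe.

2

491: h=12 → slot 12
985: h=12, probe 12,0 → slot 0
237: h=1 → slot 1
452: h=12, probe 12,0,3 → slot 3
834: h=5 → slot 5
582: h=12, probe 12,0,3,8 → slot 8
Table: [985, 237, ., 452, ., 834, ., ., 582, ., ., ., 491]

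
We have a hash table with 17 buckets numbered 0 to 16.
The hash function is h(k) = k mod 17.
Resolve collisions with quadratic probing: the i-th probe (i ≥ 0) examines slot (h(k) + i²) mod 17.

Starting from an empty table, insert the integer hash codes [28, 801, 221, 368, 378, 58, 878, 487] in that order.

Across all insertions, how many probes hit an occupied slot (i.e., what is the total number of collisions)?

28: h=11 → slot 11
801: h=2 → slot 2
221: h=0 → slot 0
368: h=11, probe 11,12 → slot 12
378: h=4 → slot 4
58: h=7 → slot 7
878: h=11, probe 11,12,15 → slot 15
487: h=11, probe 11,12,15,3 → slot 3
Table: [221, _, 801, 487, 378, _, _, 58, _, _, _, 28, 368, _, _, 878, _]

6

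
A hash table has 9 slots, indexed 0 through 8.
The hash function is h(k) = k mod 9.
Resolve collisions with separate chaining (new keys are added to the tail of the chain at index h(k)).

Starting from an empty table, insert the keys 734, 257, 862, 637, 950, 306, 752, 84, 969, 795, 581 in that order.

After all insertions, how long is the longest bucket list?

734 -> bucket 5
257 -> bucket 5 (collision)
862 -> bucket 7
637 -> bucket 7 (collision)
950 -> bucket 5 (collision)
306 -> bucket 0
752 -> bucket 5 (collision)
84 -> bucket 3
969 -> bucket 6
795 -> bucket 3 (collision)
581 -> bucket 5 (collision)
Final buckets:
0: 306
1: _
2: _
3: 84 -> 795
4: _
5: 734 -> 257 -> 950 -> 752 -> 581
6: 969
7: 862 -> 637
8: _

5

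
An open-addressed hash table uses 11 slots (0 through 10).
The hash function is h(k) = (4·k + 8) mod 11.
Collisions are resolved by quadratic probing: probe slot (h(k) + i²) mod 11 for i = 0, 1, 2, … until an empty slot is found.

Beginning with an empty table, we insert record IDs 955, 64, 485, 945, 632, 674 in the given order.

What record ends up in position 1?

955: h=0 => slot 0
64: h=0, probe 0,1 => slot 1
485: h=1, probe 1,2 => slot 2
945: h=4 => slot 4
632: h=6 => slot 6
674: h=9 => slot 9
Table: [955, 64, 485, ∅, 945, ∅, 632, ∅, ∅, 674, ∅]

64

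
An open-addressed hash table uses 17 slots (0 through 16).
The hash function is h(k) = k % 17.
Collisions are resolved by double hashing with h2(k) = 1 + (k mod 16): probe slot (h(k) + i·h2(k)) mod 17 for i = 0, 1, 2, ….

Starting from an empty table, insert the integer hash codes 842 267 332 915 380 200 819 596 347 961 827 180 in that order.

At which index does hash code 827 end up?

842 hashes to 9; slot 9 is free => place at 9.
267 hashes to 12; slot 12 is free => place at 12.
332 hashes to 9, h2=13; 9 taken => place at 5.
915 hashes to 14; slot 14 is free => place at 14.
380 hashes to 6; slot 6 is free => place at 6.
200 hashes to 13; slot 13 is free => place at 13.
819 hashes to 3; slot 3 is free => place at 3.
596 hashes to 1; slot 1 is free => place at 1.
347 hashes to 7; slot 7 is free => place at 7.
961 hashes to 9, h2=2; 9 taken => place at 11.
827 hashes to 11, h2=12; 11,6,1,13 taken => place at 8.
180 hashes to 10; slot 10 is free => place at 10.
Table: [∅, 596, ∅, 819, ∅, 332, 380, 347, 827, 842, 180, 961, 267, 200, 915, ∅, ∅]

8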